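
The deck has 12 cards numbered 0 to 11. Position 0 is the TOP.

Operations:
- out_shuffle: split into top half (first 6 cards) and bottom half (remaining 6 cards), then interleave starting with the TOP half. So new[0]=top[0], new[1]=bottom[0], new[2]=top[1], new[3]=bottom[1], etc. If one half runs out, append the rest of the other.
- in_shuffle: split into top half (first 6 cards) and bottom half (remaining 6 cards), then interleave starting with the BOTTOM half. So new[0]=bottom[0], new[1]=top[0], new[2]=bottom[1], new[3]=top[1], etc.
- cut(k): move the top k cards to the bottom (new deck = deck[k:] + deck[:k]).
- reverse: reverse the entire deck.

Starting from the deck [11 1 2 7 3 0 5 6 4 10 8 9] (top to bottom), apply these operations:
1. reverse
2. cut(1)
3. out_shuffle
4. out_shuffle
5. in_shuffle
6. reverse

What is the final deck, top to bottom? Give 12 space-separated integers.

Answer: 5 9 10 2 1 0 3 4 6 11 8 7

Derivation:
After op 1 (reverse): [9 8 10 4 6 5 0 3 7 2 1 11]
After op 2 (cut(1)): [8 10 4 6 5 0 3 7 2 1 11 9]
After op 3 (out_shuffle): [8 3 10 7 4 2 6 1 5 11 0 9]
After op 4 (out_shuffle): [8 6 3 1 10 5 7 11 4 0 2 9]
After op 5 (in_shuffle): [7 8 11 6 4 3 0 1 2 10 9 5]
After op 6 (reverse): [5 9 10 2 1 0 3 4 6 11 8 7]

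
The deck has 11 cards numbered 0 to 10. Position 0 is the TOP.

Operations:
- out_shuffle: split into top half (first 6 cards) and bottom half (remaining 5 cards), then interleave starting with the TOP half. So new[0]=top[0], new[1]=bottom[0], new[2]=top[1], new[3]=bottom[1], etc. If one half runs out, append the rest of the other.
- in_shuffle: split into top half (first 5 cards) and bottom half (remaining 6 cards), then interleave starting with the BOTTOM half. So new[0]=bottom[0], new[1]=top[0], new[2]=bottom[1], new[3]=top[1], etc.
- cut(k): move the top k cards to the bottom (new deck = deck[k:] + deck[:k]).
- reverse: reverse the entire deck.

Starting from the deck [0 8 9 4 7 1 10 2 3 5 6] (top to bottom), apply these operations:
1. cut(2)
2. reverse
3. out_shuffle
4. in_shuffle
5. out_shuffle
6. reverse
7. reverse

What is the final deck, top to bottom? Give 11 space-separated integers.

Answer: 7 3 8 1 5 9 10 6 4 2 0

Derivation:
After op 1 (cut(2)): [9 4 7 1 10 2 3 5 6 0 8]
After op 2 (reverse): [8 0 6 5 3 2 10 1 7 4 9]
After op 3 (out_shuffle): [8 10 0 1 6 7 5 4 3 9 2]
After op 4 (in_shuffle): [7 8 5 10 4 0 3 1 9 6 2]
After op 5 (out_shuffle): [7 3 8 1 5 9 10 6 4 2 0]
After op 6 (reverse): [0 2 4 6 10 9 5 1 8 3 7]
After op 7 (reverse): [7 3 8 1 5 9 10 6 4 2 0]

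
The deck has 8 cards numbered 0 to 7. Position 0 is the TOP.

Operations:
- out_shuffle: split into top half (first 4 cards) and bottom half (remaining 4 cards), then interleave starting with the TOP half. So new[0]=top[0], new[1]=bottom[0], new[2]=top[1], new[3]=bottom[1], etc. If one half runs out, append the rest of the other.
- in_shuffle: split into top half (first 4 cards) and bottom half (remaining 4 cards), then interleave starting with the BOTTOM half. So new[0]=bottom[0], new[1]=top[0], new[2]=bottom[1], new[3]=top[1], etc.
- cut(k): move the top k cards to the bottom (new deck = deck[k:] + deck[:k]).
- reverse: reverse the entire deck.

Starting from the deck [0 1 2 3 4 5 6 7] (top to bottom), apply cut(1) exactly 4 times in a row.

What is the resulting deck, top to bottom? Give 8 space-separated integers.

After op 1 (cut(1)): [1 2 3 4 5 6 7 0]
After op 2 (cut(1)): [2 3 4 5 6 7 0 1]
After op 3 (cut(1)): [3 4 5 6 7 0 1 2]
After op 4 (cut(1)): [4 5 6 7 0 1 2 3]

Answer: 4 5 6 7 0 1 2 3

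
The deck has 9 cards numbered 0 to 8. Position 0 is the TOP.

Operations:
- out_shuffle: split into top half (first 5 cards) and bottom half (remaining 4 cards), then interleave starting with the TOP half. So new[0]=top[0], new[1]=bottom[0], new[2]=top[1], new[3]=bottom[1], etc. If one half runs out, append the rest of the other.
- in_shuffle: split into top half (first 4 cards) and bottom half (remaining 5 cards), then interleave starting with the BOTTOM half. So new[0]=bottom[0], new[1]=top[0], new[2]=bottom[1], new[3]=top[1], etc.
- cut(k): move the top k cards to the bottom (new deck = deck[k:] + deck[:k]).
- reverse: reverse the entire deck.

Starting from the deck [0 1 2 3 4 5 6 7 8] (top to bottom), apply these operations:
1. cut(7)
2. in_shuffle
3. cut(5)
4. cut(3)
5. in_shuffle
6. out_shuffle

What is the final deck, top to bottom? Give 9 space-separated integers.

After op 1 (cut(7)): [7 8 0 1 2 3 4 5 6]
After op 2 (in_shuffle): [2 7 3 8 4 0 5 1 6]
After op 3 (cut(5)): [0 5 1 6 2 7 3 8 4]
After op 4 (cut(3)): [6 2 7 3 8 4 0 5 1]
After op 5 (in_shuffle): [8 6 4 2 0 7 5 3 1]
After op 6 (out_shuffle): [8 7 6 5 4 3 2 1 0]

Answer: 8 7 6 5 4 3 2 1 0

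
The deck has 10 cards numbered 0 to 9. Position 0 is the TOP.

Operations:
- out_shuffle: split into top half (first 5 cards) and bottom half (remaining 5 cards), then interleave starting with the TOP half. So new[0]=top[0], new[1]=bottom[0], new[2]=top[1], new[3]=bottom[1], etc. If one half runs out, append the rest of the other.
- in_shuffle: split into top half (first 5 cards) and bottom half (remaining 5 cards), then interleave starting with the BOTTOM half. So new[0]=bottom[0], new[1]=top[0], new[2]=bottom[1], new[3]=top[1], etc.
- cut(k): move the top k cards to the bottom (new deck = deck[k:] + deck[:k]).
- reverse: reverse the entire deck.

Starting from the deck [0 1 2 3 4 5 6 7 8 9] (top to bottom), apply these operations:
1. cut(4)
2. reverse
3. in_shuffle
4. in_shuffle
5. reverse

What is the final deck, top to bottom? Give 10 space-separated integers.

After op 1 (cut(4)): [4 5 6 7 8 9 0 1 2 3]
After op 2 (reverse): [3 2 1 0 9 8 7 6 5 4]
After op 3 (in_shuffle): [8 3 7 2 6 1 5 0 4 9]
After op 4 (in_shuffle): [1 8 5 3 0 7 4 2 9 6]
After op 5 (reverse): [6 9 2 4 7 0 3 5 8 1]

Answer: 6 9 2 4 7 0 3 5 8 1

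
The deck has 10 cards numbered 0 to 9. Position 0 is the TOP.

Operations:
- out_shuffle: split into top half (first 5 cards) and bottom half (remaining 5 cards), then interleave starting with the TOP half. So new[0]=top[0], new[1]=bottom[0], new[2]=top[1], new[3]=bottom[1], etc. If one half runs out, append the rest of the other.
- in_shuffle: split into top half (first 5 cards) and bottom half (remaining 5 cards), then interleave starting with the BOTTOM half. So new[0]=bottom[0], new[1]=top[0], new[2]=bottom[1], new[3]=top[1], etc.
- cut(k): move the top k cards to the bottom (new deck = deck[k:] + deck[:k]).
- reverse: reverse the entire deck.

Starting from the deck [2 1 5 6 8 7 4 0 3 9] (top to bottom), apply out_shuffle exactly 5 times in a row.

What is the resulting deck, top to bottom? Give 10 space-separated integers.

Answer: 2 5 8 4 3 1 6 7 0 9

Derivation:
After op 1 (out_shuffle): [2 7 1 4 5 0 6 3 8 9]
After op 2 (out_shuffle): [2 0 7 6 1 3 4 8 5 9]
After op 3 (out_shuffle): [2 3 0 4 7 8 6 5 1 9]
After op 4 (out_shuffle): [2 8 3 6 0 5 4 1 7 9]
After op 5 (out_shuffle): [2 5 8 4 3 1 6 7 0 9]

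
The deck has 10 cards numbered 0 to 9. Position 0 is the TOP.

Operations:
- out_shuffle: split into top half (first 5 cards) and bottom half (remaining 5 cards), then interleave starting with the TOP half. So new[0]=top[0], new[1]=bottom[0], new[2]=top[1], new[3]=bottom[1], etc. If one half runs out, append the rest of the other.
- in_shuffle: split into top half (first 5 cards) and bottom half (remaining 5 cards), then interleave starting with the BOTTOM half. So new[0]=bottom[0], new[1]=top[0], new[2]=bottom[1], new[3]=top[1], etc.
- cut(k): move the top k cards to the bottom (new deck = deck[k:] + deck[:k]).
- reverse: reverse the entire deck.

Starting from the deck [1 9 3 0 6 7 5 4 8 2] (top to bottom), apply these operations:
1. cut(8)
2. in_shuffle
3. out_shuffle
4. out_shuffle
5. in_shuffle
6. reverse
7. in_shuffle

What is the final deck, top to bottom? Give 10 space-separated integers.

After op 1 (cut(8)): [8 2 1 9 3 0 6 7 5 4]
After op 2 (in_shuffle): [0 8 6 2 7 1 5 9 4 3]
After op 3 (out_shuffle): [0 1 8 5 6 9 2 4 7 3]
After op 4 (out_shuffle): [0 9 1 2 8 4 5 7 6 3]
After op 5 (in_shuffle): [4 0 5 9 7 1 6 2 3 8]
After op 6 (reverse): [8 3 2 6 1 7 9 5 0 4]
After op 7 (in_shuffle): [7 8 9 3 5 2 0 6 4 1]

Answer: 7 8 9 3 5 2 0 6 4 1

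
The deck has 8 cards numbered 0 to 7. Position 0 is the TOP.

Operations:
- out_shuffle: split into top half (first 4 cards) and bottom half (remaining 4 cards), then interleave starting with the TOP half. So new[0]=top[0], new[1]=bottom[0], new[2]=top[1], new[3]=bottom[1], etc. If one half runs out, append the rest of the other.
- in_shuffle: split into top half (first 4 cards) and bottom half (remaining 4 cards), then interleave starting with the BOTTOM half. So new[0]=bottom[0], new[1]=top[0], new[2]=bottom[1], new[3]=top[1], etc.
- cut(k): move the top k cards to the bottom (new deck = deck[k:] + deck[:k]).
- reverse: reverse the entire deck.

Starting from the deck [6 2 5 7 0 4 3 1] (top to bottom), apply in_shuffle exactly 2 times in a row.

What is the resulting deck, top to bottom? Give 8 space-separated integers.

Answer: 3 0 5 6 1 4 7 2

Derivation:
After op 1 (in_shuffle): [0 6 4 2 3 5 1 7]
After op 2 (in_shuffle): [3 0 5 6 1 4 7 2]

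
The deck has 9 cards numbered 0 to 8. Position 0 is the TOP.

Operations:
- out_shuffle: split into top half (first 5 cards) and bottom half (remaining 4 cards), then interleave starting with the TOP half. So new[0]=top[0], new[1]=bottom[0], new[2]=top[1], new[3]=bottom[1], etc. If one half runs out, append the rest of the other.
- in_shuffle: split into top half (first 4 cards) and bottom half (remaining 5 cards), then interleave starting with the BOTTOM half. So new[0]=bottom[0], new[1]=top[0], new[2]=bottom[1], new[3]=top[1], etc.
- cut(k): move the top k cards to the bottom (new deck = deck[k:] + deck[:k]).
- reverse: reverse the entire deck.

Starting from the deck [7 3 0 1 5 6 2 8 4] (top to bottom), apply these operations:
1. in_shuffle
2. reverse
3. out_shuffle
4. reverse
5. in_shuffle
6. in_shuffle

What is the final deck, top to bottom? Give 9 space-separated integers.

After op 1 (in_shuffle): [5 7 6 3 2 0 8 1 4]
After op 2 (reverse): [4 1 8 0 2 3 6 7 5]
After op 3 (out_shuffle): [4 3 1 6 8 7 0 5 2]
After op 4 (reverse): [2 5 0 7 8 6 1 3 4]
After op 5 (in_shuffle): [8 2 6 5 1 0 3 7 4]
After op 6 (in_shuffle): [1 8 0 2 3 6 7 5 4]

Answer: 1 8 0 2 3 6 7 5 4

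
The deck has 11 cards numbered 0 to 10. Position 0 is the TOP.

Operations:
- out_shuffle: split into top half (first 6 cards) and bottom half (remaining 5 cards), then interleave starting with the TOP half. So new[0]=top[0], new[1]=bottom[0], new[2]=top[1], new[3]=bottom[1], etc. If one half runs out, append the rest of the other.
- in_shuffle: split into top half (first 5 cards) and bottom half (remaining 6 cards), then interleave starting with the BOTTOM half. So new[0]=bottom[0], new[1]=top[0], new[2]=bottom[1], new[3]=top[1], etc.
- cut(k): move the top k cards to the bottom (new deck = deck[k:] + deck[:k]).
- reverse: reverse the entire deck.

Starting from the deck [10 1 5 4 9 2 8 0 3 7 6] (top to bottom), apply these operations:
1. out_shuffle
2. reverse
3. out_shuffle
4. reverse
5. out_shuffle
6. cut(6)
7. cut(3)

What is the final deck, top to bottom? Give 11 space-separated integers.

After op 1 (out_shuffle): [10 8 1 0 5 3 4 7 9 6 2]
After op 2 (reverse): [2 6 9 7 4 3 5 0 1 8 10]
After op 3 (out_shuffle): [2 5 6 0 9 1 7 8 4 10 3]
After op 4 (reverse): [3 10 4 8 7 1 9 0 6 5 2]
After op 5 (out_shuffle): [3 9 10 0 4 6 8 5 7 2 1]
After op 6 (cut(6)): [8 5 7 2 1 3 9 10 0 4 6]
After op 7 (cut(3)): [2 1 3 9 10 0 4 6 8 5 7]

Answer: 2 1 3 9 10 0 4 6 8 5 7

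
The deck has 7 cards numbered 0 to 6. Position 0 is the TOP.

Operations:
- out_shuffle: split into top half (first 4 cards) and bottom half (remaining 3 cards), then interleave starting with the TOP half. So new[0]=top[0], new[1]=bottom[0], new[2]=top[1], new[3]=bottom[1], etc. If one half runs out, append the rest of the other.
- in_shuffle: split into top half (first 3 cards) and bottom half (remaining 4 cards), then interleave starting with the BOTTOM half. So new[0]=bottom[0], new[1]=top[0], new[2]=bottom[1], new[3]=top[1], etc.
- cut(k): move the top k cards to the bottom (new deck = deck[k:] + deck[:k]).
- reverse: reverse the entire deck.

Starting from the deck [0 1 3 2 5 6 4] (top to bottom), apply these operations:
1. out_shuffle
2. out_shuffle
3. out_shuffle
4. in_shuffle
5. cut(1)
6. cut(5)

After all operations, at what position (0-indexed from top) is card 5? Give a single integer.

After op 1 (out_shuffle): [0 5 1 6 3 4 2]
After op 2 (out_shuffle): [0 3 5 4 1 2 6]
After op 3 (out_shuffle): [0 1 3 2 5 6 4]
After op 4 (in_shuffle): [2 0 5 1 6 3 4]
After op 5 (cut(1)): [0 5 1 6 3 4 2]
After op 6 (cut(5)): [4 2 0 5 1 6 3]
Card 5 is at position 3.

Answer: 3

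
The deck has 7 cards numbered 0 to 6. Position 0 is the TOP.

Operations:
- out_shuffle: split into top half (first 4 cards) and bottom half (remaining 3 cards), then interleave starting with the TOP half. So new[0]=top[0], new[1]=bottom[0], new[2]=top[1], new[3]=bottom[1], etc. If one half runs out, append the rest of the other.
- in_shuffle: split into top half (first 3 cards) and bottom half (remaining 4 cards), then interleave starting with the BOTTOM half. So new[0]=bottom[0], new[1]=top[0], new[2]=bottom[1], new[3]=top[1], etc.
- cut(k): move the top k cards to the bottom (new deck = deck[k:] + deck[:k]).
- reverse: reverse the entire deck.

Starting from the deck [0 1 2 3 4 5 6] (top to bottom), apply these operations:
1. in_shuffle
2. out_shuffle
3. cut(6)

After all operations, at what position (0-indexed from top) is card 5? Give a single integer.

Answer: 2

Derivation:
After op 1 (in_shuffle): [3 0 4 1 5 2 6]
After op 2 (out_shuffle): [3 5 0 2 4 6 1]
After op 3 (cut(6)): [1 3 5 0 2 4 6]
Card 5 is at position 2.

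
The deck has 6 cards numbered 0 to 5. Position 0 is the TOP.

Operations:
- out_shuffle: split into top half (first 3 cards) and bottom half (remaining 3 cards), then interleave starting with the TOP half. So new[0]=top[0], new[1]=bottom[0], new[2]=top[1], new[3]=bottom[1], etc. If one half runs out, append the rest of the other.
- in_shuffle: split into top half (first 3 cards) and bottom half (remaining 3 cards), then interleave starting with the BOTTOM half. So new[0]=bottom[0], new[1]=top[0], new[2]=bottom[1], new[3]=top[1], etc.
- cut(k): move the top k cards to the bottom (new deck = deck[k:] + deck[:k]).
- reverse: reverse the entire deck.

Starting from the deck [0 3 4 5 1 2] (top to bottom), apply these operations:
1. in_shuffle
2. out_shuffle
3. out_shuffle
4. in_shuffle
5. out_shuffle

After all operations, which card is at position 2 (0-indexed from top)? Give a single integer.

After op 1 (in_shuffle): [5 0 1 3 2 4]
After op 2 (out_shuffle): [5 3 0 2 1 4]
After op 3 (out_shuffle): [5 2 3 1 0 4]
After op 4 (in_shuffle): [1 5 0 2 4 3]
After op 5 (out_shuffle): [1 2 5 4 0 3]
Position 2: card 5.

Answer: 5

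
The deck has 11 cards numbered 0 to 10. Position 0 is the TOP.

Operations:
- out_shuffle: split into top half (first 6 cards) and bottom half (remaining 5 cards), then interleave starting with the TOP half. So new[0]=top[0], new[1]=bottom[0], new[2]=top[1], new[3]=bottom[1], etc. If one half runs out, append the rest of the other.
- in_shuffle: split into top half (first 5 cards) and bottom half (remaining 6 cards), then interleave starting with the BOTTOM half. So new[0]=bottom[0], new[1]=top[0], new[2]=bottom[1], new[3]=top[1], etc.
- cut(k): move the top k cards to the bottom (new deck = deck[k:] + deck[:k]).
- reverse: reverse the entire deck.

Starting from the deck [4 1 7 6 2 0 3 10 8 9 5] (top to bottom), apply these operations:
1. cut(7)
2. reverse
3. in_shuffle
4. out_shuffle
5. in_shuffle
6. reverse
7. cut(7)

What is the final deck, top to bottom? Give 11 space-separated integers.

Answer: 9 0 1 8 2 4 10 6 5 3 7

Derivation:
After op 1 (cut(7)): [10 8 9 5 4 1 7 6 2 0 3]
After op 2 (reverse): [3 0 2 6 7 1 4 5 9 8 10]
After op 3 (in_shuffle): [1 3 4 0 5 2 9 6 8 7 10]
After op 4 (out_shuffle): [1 9 3 6 4 8 0 7 5 10 2]
After op 5 (in_shuffle): [8 1 0 9 7 3 5 6 10 4 2]
After op 6 (reverse): [2 4 10 6 5 3 7 9 0 1 8]
After op 7 (cut(7)): [9 0 1 8 2 4 10 6 5 3 7]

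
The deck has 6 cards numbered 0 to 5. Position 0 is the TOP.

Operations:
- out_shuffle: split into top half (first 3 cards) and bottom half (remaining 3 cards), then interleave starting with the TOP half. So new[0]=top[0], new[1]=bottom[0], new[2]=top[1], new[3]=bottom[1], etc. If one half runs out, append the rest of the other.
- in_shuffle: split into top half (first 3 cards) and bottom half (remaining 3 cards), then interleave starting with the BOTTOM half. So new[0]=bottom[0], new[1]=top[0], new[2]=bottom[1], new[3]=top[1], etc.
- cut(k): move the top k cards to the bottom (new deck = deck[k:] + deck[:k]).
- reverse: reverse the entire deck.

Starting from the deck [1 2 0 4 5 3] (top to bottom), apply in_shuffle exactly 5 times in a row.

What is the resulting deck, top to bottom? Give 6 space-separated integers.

After op 1 (in_shuffle): [4 1 5 2 3 0]
After op 2 (in_shuffle): [2 4 3 1 0 5]
After op 3 (in_shuffle): [1 2 0 4 5 3]
After op 4 (in_shuffle): [4 1 5 2 3 0]
After op 5 (in_shuffle): [2 4 3 1 0 5]

Answer: 2 4 3 1 0 5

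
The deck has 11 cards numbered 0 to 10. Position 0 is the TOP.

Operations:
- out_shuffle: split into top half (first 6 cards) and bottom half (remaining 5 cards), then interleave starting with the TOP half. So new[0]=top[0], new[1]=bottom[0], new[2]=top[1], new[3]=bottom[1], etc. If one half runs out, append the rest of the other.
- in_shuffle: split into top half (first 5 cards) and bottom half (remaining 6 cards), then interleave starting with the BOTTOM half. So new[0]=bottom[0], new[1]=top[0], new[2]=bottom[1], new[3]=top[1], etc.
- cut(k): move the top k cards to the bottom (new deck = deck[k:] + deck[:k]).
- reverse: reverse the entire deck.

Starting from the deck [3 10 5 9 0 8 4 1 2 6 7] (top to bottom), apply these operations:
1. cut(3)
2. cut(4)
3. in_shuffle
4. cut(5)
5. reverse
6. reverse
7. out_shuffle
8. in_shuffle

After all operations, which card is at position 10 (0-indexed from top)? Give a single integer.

After op 1 (cut(3)): [9 0 8 4 1 2 6 7 3 10 5]
After op 2 (cut(4)): [1 2 6 7 3 10 5 9 0 8 4]
After op 3 (in_shuffle): [10 1 5 2 9 6 0 7 8 3 4]
After op 4 (cut(5)): [6 0 7 8 3 4 10 1 5 2 9]
After op 5 (reverse): [9 2 5 1 10 4 3 8 7 0 6]
After op 6 (reverse): [6 0 7 8 3 4 10 1 5 2 9]
After op 7 (out_shuffle): [6 10 0 1 7 5 8 2 3 9 4]
After op 8 (in_shuffle): [5 6 8 10 2 0 3 1 9 7 4]
Position 10: card 4.

Answer: 4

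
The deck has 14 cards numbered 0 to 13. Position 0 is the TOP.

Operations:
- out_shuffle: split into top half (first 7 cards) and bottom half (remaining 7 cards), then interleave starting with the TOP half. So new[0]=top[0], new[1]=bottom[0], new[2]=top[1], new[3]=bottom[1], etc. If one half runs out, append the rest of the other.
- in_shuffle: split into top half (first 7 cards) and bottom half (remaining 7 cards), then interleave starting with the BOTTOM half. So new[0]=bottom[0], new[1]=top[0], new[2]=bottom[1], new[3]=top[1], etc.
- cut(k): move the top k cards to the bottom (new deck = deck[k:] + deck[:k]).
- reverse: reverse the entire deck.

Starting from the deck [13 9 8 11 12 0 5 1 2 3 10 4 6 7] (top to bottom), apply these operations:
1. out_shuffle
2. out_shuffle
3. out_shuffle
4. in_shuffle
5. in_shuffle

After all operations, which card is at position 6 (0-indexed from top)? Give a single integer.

Answer: 2

Derivation:
After op 1 (out_shuffle): [13 1 9 2 8 3 11 10 12 4 0 6 5 7]
After op 2 (out_shuffle): [13 10 1 12 9 4 2 0 8 6 3 5 11 7]
After op 3 (out_shuffle): [13 0 10 8 1 6 12 3 9 5 4 11 2 7]
After op 4 (in_shuffle): [3 13 9 0 5 10 4 8 11 1 2 6 7 12]
After op 5 (in_shuffle): [8 3 11 13 1 9 2 0 6 5 7 10 12 4]
Position 6: card 2.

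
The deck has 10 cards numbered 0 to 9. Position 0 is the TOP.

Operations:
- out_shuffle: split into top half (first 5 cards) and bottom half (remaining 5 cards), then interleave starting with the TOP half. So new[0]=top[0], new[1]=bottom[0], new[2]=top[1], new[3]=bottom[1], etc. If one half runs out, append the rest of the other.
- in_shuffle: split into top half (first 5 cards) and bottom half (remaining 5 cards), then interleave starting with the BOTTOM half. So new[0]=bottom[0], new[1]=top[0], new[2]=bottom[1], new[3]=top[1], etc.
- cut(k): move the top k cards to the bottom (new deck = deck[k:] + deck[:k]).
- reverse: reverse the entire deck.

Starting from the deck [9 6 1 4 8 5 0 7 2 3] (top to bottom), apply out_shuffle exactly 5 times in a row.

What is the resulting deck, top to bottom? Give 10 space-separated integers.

After op 1 (out_shuffle): [9 5 6 0 1 7 4 2 8 3]
After op 2 (out_shuffle): [9 7 5 4 6 2 0 8 1 3]
After op 3 (out_shuffle): [9 2 7 0 5 8 4 1 6 3]
After op 4 (out_shuffle): [9 8 2 4 7 1 0 6 5 3]
After op 5 (out_shuffle): [9 1 8 0 2 6 4 5 7 3]

Answer: 9 1 8 0 2 6 4 5 7 3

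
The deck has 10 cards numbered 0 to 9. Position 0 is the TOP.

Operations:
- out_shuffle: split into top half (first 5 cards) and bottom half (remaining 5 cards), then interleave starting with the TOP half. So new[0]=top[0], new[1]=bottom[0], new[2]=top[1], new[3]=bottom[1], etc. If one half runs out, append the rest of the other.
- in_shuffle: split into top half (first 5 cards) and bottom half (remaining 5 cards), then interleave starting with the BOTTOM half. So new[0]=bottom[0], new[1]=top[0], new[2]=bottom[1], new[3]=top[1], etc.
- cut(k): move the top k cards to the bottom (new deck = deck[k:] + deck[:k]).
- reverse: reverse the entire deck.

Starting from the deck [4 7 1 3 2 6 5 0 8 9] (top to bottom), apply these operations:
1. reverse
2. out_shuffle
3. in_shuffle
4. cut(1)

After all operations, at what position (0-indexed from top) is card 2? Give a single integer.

After op 1 (reverse): [9 8 0 5 6 2 3 1 7 4]
After op 2 (out_shuffle): [9 2 8 3 0 1 5 7 6 4]
After op 3 (in_shuffle): [1 9 5 2 7 8 6 3 4 0]
After op 4 (cut(1)): [9 5 2 7 8 6 3 4 0 1]
Card 2 is at position 2.

Answer: 2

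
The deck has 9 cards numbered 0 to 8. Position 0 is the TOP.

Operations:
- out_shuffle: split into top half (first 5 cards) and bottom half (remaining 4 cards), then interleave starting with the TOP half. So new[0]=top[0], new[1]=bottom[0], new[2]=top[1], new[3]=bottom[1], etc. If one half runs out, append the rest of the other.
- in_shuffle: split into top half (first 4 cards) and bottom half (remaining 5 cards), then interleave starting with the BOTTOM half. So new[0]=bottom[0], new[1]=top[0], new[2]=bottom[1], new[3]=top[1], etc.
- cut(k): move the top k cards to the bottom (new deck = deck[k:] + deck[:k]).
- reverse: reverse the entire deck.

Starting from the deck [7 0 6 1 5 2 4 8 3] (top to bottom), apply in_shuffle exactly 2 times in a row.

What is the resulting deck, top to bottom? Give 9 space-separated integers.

After op 1 (in_shuffle): [5 7 2 0 4 6 8 1 3]
After op 2 (in_shuffle): [4 5 6 7 8 2 1 0 3]

Answer: 4 5 6 7 8 2 1 0 3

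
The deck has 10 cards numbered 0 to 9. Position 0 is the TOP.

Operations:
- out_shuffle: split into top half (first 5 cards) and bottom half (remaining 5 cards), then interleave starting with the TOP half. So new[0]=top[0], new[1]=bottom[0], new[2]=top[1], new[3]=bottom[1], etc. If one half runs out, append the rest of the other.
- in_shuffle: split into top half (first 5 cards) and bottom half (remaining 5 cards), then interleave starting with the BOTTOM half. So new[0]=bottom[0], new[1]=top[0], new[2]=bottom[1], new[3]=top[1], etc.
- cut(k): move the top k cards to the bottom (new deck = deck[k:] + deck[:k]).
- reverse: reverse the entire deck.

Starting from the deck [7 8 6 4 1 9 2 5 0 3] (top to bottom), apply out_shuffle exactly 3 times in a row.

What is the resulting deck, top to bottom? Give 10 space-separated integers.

After op 1 (out_shuffle): [7 9 8 2 6 5 4 0 1 3]
After op 2 (out_shuffle): [7 5 9 4 8 0 2 1 6 3]
After op 3 (out_shuffle): [7 0 5 2 9 1 4 6 8 3]

Answer: 7 0 5 2 9 1 4 6 8 3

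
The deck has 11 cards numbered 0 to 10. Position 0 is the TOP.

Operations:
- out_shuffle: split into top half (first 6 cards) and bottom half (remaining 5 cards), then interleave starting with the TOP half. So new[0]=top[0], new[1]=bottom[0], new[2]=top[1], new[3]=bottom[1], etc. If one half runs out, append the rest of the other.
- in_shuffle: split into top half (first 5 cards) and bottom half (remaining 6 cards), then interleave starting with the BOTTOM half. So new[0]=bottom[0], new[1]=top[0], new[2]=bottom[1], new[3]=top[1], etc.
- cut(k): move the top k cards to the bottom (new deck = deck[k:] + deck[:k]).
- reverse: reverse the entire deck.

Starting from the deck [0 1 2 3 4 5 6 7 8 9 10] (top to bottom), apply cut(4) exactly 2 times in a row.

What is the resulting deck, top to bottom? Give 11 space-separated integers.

Answer: 8 9 10 0 1 2 3 4 5 6 7

Derivation:
After op 1 (cut(4)): [4 5 6 7 8 9 10 0 1 2 3]
After op 2 (cut(4)): [8 9 10 0 1 2 3 4 5 6 7]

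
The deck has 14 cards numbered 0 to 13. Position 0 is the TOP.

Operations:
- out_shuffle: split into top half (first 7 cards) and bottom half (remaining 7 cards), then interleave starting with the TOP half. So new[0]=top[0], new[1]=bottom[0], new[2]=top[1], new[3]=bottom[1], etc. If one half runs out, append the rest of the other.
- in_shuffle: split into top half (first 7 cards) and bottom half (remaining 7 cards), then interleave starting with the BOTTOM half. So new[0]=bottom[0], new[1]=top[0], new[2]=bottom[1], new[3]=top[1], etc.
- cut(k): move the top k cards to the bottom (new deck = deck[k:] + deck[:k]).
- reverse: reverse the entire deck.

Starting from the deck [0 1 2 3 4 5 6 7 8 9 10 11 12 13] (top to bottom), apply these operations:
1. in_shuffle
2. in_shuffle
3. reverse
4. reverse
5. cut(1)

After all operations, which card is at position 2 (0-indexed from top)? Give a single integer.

After op 1 (in_shuffle): [7 0 8 1 9 2 10 3 11 4 12 5 13 6]
After op 2 (in_shuffle): [3 7 11 0 4 8 12 1 5 9 13 2 6 10]
After op 3 (reverse): [10 6 2 13 9 5 1 12 8 4 0 11 7 3]
After op 4 (reverse): [3 7 11 0 4 8 12 1 5 9 13 2 6 10]
After op 5 (cut(1)): [7 11 0 4 8 12 1 5 9 13 2 6 10 3]
Position 2: card 0.

Answer: 0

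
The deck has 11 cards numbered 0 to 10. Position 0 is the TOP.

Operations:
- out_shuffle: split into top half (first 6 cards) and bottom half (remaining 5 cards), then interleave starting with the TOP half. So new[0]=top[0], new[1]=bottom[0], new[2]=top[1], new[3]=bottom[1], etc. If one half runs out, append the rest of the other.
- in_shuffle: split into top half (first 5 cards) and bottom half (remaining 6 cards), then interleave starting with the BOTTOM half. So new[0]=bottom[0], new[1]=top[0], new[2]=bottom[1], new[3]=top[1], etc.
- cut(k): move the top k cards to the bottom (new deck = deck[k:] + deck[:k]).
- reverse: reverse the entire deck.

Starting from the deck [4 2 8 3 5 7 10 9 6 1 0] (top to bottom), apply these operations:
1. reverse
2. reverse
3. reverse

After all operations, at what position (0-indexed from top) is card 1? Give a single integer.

Answer: 1

Derivation:
After op 1 (reverse): [0 1 6 9 10 7 5 3 8 2 4]
After op 2 (reverse): [4 2 8 3 5 7 10 9 6 1 0]
After op 3 (reverse): [0 1 6 9 10 7 5 3 8 2 4]
Card 1 is at position 1.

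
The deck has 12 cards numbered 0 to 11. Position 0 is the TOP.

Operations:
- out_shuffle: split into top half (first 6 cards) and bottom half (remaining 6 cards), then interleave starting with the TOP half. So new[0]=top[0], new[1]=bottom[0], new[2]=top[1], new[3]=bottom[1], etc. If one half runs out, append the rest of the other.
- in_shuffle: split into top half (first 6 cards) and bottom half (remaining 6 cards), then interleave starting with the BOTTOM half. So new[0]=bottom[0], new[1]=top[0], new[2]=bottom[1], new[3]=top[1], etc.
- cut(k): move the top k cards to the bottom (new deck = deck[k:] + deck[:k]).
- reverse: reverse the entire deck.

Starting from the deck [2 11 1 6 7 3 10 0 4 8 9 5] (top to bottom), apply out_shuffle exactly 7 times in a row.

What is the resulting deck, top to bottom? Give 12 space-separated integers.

After op 1 (out_shuffle): [2 10 11 0 1 4 6 8 7 9 3 5]
After op 2 (out_shuffle): [2 6 10 8 11 7 0 9 1 3 4 5]
After op 3 (out_shuffle): [2 0 6 9 10 1 8 3 11 4 7 5]
After op 4 (out_shuffle): [2 8 0 3 6 11 9 4 10 7 1 5]
After op 5 (out_shuffle): [2 9 8 4 0 10 3 7 6 1 11 5]
After op 6 (out_shuffle): [2 3 9 7 8 6 4 1 0 11 10 5]
After op 7 (out_shuffle): [2 4 3 1 9 0 7 11 8 10 6 5]

Answer: 2 4 3 1 9 0 7 11 8 10 6 5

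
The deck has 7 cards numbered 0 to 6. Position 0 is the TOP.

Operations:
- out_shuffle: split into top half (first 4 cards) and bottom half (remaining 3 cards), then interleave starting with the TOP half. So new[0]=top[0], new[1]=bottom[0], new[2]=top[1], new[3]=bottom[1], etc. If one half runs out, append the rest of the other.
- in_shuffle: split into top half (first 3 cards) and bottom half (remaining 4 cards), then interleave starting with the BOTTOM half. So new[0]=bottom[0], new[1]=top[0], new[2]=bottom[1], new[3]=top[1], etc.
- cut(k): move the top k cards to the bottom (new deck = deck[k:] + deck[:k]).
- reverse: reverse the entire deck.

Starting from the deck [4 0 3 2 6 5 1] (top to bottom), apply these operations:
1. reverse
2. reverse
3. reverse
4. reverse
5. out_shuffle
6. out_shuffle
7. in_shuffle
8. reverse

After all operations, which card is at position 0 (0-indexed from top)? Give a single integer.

After op 1 (reverse): [1 5 6 2 3 0 4]
After op 2 (reverse): [4 0 3 2 6 5 1]
After op 3 (reverse): [1 5 6 2 3 0 4]
After op 4 (reverse): [4 0 3 2 6 5 1]
After op 5 (out_shuffle): [4 6 0 5 3 1 2]
After op 6 (out_shuffle): [4 3 6 1 0 2 5]
After op 7 (in_shuffle): [1 4 0 3 2 6 5]
After op 8 (reverse): [5 6 2 3 0 4 1]
Position 0: card 5.

Answer: 5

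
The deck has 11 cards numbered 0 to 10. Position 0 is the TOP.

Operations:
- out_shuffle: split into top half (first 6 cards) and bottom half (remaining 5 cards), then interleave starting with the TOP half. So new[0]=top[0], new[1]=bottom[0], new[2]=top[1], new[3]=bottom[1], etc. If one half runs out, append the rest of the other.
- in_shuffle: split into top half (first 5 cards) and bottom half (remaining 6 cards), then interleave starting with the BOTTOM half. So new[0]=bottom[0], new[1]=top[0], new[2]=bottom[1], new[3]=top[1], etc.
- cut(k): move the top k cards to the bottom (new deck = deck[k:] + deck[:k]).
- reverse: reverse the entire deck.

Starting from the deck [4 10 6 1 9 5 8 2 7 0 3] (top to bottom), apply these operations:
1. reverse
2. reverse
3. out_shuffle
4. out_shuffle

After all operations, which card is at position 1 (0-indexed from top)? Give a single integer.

After op 1 (reverse): [3 0 7 2 8 5 9 1 6 10 4]
After op 2 (reverse): [4 10 6 1 9 5 8 2 7 0 3]
After op 3 (out_shuffle): [4 8 10 2 6 7 1 0 9 3 5]
After op 4 (out_shuffle): [4 1 8 0 10 9 2 3 6 5 7]
Position 1: card 1.

Answer: 1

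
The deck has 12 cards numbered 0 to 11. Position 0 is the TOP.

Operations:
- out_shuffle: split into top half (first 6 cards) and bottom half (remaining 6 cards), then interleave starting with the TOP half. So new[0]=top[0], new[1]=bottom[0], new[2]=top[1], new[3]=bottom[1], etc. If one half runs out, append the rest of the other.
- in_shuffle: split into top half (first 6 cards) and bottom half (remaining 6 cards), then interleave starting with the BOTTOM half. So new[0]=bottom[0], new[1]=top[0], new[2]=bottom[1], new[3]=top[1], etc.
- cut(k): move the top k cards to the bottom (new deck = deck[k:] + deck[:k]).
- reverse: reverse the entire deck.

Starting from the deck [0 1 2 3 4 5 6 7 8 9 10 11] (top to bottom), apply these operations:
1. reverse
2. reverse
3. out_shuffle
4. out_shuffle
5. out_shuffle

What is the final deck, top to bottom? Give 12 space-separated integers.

After op 1 (reverse): [11 10 9 8 7 6 5 4 3 2 1 0]
After op 2 (reverse): [0 1 2 3 4 5 6 7 8 9 10 11]
After op 3 (out_shuffle): [0 6 1 7 2 8 3 9 4 10 5 11]
After op 4 (out_shuffle): [0 3 6 9 1 4 7 10 2 5 8 11]
After op 5 (out_shuffle): [0 7 3 10 6 2 9 5 1 8 4 11]

Answer: 0 7 3 10 6 2 9 5 1 8 4 11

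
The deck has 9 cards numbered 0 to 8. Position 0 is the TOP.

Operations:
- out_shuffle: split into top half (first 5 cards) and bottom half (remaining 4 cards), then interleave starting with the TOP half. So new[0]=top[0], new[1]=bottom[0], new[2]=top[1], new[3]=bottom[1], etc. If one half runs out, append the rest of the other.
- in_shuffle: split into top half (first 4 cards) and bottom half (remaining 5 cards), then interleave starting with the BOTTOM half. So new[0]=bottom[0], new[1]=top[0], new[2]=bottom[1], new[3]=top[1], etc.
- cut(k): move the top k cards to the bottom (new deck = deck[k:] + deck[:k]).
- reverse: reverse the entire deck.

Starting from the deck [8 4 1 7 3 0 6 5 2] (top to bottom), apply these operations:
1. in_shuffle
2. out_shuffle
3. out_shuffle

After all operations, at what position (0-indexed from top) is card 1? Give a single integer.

Answer: 2

Derivation:
After op 1 (in_shuffle): [3 8 0 4 6 1 5 7 2]
After op 2 (out_shuffle): [3 1 8 5 0 7 4 2 6]
After op 3 (out_shuffle): [3 7 1 4 8 2 5 6 0]
Card 1 is at position 2.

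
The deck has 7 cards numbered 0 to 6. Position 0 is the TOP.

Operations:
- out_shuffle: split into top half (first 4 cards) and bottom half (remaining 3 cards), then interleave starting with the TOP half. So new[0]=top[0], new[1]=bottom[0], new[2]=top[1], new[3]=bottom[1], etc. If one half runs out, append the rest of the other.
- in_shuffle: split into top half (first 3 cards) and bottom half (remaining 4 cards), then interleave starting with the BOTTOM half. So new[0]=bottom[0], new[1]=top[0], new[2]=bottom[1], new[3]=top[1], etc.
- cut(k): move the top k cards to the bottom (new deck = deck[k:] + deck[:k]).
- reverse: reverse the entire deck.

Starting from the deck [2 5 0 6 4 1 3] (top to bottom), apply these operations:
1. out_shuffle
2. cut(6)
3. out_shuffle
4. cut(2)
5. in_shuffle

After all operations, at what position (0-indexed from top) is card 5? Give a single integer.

After op 1 (out_shuffle): [2 4 5 1 0 3 6]
After op 2 (cut(6)): [6 2 4 5 1 0 3]
After op 3 (out_shuffle): [6 1 2 0 4 3 5]
After op 4 (cut(2)): [2 0 4 3 5 6 1]
After op 5 (in_shuffle): [3 2 5 0 6 4 1]
Card 5 is at position 2.

Answer: 2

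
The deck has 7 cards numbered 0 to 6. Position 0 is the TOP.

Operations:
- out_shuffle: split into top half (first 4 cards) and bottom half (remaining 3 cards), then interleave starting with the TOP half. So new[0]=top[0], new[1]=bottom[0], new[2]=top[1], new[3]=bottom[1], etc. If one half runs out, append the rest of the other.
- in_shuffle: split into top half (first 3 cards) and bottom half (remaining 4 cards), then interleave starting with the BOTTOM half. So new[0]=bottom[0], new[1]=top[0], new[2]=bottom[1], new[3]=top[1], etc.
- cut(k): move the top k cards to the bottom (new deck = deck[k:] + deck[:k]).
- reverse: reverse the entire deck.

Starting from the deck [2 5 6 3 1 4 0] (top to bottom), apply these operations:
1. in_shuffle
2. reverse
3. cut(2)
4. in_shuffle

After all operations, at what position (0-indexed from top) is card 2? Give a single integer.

After op 1 (in_shuffle): [3 2 1 5 4 6 0]
After op 2 (reverse): [0 6 4 5 1 2 3]
After op 3 (cut(2)): [4 5 1 2 3 0 6]
After op 4 (in_shuffle): [2 4 3 5 0 1 6]
Card 2 is at position 0.

Answer: 0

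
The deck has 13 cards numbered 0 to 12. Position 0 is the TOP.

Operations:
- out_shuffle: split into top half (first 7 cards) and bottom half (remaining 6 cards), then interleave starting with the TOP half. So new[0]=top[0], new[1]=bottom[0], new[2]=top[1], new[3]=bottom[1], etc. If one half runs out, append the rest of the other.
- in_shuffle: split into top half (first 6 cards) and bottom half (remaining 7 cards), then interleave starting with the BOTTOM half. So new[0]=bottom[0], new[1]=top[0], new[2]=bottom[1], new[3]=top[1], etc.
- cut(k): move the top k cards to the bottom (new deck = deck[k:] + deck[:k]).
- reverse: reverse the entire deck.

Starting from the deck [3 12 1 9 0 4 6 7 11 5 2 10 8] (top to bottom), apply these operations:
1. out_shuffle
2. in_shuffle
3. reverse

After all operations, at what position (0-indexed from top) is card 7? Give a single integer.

After op 1 (out_shuffle): [3 7 12 11 1 5 9 2 0 10 4 8 6]
After op 2 (in_shuffle): [9 3 2 7 0 12 10 11 4 1 8 5 6]
After op 3 (reverse): [6 5 8 1 4 11 10 12 0 7 2 3 9]
Card 7 is at position 9.

Answer: 9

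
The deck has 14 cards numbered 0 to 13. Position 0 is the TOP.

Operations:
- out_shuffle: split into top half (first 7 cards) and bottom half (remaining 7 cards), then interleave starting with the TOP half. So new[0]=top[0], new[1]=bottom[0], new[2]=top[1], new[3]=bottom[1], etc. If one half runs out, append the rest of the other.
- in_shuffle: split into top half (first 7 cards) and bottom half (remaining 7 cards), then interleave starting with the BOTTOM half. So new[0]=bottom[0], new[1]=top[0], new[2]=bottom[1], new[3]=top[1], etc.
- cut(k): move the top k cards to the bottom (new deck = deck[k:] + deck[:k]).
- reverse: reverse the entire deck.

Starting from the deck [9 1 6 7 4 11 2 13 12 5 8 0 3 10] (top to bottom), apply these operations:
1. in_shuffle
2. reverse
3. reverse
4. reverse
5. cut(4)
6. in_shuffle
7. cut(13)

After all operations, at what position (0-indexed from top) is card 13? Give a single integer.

Answer: 5

Derivation:
After op 1 (in_shuffle): [13 9 12 1 5 6 8 7 0 4 3 11 10 2]
After op 2 (reverse): [2 10 11 3 4 0 7 8 6 5 1 12 9 13]
After op 3 (reverse): [13 9 12 1 5 6 8 7 0 4 3 11 10 2]
After op 4 (reverse): [2 10 11 3 4 0 7 8 6 5 1 12 9 13]
After op 5 (cut(4)): [4 0 7 8 6 5 1 12 9 13 2 10 11 3]
After op 6 (in_shuffle): [12 4 9 0 13 7 2 8 10 6 11 5 3 1]
After op 7 (cut(13)): [1 12 4 9 0 13 7 2 8 10 6 11 5 3]
Card 13 is at position 5.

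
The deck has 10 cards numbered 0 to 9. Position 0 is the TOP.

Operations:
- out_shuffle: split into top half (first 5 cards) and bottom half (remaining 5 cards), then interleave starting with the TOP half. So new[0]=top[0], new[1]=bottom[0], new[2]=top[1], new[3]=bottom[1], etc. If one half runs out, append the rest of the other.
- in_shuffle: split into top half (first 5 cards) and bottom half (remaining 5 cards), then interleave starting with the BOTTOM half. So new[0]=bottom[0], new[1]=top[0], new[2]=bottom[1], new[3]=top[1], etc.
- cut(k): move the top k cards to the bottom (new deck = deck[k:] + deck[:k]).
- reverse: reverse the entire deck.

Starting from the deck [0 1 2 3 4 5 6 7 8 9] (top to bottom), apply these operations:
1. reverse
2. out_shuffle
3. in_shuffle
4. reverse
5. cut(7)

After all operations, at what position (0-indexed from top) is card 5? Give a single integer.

After op 1 (reverse): [9 8 7 6 5 4 3 2 1 0]
After op 2 (out_shuffle): [9 4 8 3 7 2 6 1 5 0]
After op 3 (in_shuffle): [2 9 6 4 1 8 5 3 0 7]
After op 4 (reverse): [7 0 3 5 8 1 4 6 9 2]
After op 5 (cut(7)): [6 9 2 7 0 3 5 8 1 4]
Card 5 is at position 6.

Answer: 6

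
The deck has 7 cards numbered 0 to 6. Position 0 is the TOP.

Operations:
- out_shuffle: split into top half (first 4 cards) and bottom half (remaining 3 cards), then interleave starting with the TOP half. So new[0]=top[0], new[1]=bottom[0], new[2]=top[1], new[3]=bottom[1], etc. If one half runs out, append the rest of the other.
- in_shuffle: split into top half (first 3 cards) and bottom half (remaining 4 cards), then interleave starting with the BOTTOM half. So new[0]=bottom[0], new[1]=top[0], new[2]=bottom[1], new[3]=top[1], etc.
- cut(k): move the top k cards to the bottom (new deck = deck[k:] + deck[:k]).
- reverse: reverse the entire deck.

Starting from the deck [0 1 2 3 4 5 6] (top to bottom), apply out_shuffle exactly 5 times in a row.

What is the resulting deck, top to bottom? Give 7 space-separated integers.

Answer: 0 2 4 6 1 3 5

Derivation:
After op 1 (out_shuffle): [0 4 1 5 2 6 3]
After op 2 (out_shuffle): [0 2 4 6 1 3 5]
After op 3 (out_shuffle): [0 1 2 3 4 5 6]
After op 4 (out_shuffle): [0 4 1 5 2 6 3]
After op 5 (out_shuffle): [0 2 4 6 1 3 5]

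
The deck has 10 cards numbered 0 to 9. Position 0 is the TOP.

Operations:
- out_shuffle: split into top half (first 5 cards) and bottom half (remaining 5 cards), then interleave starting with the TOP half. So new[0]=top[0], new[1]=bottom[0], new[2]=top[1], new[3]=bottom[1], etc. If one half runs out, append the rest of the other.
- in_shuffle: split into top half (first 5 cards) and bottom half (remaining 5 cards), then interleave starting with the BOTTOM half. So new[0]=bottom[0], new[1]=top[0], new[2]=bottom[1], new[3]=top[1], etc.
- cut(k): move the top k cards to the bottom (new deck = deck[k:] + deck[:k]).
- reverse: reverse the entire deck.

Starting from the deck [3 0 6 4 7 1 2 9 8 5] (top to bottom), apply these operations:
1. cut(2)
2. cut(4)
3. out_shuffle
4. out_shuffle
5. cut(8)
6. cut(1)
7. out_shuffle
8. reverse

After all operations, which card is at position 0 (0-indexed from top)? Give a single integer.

Answer: 8

Derivation:
After op 1 (cut(2)): [6 4 7 1 2 9 8 5 3 0]
After op 2 (cut(4)): [2 9 8 5 3 0 6 4 7 1]
After op 3 (out_shuffle): [2 0 9 6 8 4 5 7 3 1]
After op 4 (out_shuffle): [2 4 0 5 9 7 6 3 8 1]
After op 5 (cut(8)): [8 1 2 4 0 5 9 7 6 3]
After op 6 (cut(1)): [1 2 4 0 5 9 7 6 3 8]
After op 7 (out_shuffle): [1 9 2 7 4 6 0 3 5 8]
After op 8 (reverse): [8 5 3 0 6 4 7 2 9 1]
Position 0: card 8.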